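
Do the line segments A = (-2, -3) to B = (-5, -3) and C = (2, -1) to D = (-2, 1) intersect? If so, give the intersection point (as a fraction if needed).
No (intersection of containing lines falls outside at least one segment)

Parametrize and solve: t = -8/3, s = -1. At least one of these is outside [0, 1], so the segments do not intersect.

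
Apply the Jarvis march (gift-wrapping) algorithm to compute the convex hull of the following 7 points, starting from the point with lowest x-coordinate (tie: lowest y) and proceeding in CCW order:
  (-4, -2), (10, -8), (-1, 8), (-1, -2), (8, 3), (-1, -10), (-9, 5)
Hull (CCW) = [(-9, 5), (-1, -10), (10, -8), (8, 3), (-1, 8)]

Jarvis march: at each step, from the current hull vertex p, select the next vertex q as the point such that every other point lies strictly to the left of (or on) the directed line p → q. (Equivalently: for every other point r, the cross product (q − p) × (r − p) ≥ 0.)
Starting point (lowest x, tie lowest y): (-9, 5). Wrap until returning to start. Resulting hull: (-9, 5), (-1, -10), (10, -8), (8, 3), (-1, 8).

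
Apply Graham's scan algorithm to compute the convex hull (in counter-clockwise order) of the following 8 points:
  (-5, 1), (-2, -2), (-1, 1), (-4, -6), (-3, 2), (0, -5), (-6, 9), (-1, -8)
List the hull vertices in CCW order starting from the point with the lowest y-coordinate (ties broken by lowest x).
Hull (CCW) = [(-1, -8), (0, -5), (-1, 1), (-6, 9), (-5, 1), (-4, -6)]

Graham scan procedure:
  1. Find the pivot p₀ = point with lowest y (tie → lowest x): (-1, -8).
  2. Sort the remaining points by polar angle around p₀.
  3. Walk through sorted points, maintaining a stack; pop the top while the last three entries make a non-left turn (cross product ≤ 0).
  4. Final stack is the convex hull in CCW order: (-1, -8), (0, -5), (-1, 1), (-6, 9), (-5, 1), (-4, -6).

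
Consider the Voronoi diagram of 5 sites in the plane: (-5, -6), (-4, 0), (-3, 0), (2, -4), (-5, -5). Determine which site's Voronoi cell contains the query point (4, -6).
Nearest site = (2, -4)

The Voronoi cell of site s contains exactly those query points closer to s than to any other site. Compute squared distances from q = (4, -6) to each site:
  (2 − 4)² + (-4 − -6)² = 8
  (-5 − 4)² + (-6 − -6)² = 81
  (-5 − 4)² + (-5 − -6)² = 82
  (-3 − 4)² + (0 − -6)² = 85
  (-4 − 4)² + (0 − -6)² = 100
Minimum is attained by (2, -4), so q lies in its Voronoi cell.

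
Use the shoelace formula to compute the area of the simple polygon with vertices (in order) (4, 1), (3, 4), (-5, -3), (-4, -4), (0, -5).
Area = 36

Shoelace formula: Area = (1/2) |Σ_i (x_i · y_{i+1} − x_{i+1} · y_i)| (indices mod n). Compute each cross term:
  (4)(4) − (3)(1) = 13
  (3)(-3) − (-5)(4) = 11
  (-5)(-4) − (-4)(-3) = 8
  (-4)(-5) − (0)(-4) = 20
  (0)(1) − (4)(-5) = 20
Sum = 72, so (signed) Area = 72/2 = 36, |Area| = 36.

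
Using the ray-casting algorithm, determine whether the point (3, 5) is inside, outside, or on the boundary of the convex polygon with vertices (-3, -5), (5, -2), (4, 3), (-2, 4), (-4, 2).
The point (3, 5) lies strictly outside the polygon

Cast a horizontal ray to the right from the query point and count how many polygon edges it crosses (each edge strictly once or zero times, handled with the usual half-open convention). 
Parity of crossings → even ⇒ outside.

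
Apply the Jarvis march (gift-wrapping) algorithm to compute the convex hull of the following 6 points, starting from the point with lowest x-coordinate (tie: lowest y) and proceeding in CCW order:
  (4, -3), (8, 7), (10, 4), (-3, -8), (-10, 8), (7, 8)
Hull (CCW) = [(-10, 8), (-3, -8), (4, -3), (10, 4), (8, 7), (7, 8)]

Jarvis march: at each step, from the current hull vertex p, select the next vertex q as the point such that every other point lies strictly to the left of (or on) the directed line p → q. (Equivalently: for every other point r, the cross product (q − p) × (r − p) ≥ 0.)
Starting point (lowest x, tie lowest y): (-10, 8). Wrap until returning to start. Resulting hull: (-10, 8), (-3, -8), (4, -3), (10, 4), (8, 7), (7, 8).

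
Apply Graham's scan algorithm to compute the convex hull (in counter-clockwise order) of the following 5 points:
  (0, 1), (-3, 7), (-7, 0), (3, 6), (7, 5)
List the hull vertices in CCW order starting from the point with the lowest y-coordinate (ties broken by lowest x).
Hull (CCW) = [(-7, 0), (0, 1), (7, 5), (3, 6), (-3, 7)]

Graham scan procedure:
  1. Find the pivot p₀ = point with lowest y (tie → lowest x): (-7, 0).
  2. Sort the remaining points by polar angle around p₀.
  3. Walk through sorted points, maintaining a stack; pop the top while the last three entries make a non-left turn (cross product ≤ 0).
  4. Final stack is the convex hull in CCW order: (-7, 0), (0, 1), (7, 5), (3, 6), (-3, 7).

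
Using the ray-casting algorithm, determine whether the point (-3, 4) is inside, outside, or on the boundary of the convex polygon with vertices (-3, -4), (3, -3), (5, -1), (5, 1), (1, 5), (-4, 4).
The point (-3, 4) lies strictly inside the polygon

Cast a horizontal ray to the right from the query point and count how many polygon edges it crosses (each edge strictly once or zero times, handled with the usual half-open convention). 
Parity of crossings → odd ⇒ inside.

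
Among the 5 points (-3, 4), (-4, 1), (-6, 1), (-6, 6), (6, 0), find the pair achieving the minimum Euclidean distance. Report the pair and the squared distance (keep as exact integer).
Pair = ((-4, 1), (-6, 1)); squared distance = 4

Compute all C(5, 2) = 10 pairwise squared distances (x_i − x_j)² + (y_i − y_j)². The minimum is 4, attained by the pair ((-4, 1), (-6, 1)).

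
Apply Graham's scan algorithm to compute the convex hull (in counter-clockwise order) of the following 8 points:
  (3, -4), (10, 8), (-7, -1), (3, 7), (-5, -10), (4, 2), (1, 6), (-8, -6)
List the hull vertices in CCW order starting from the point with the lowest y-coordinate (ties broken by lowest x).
Hull (CCW) = [(-5, -10), (3, -4), (10, 8), (3, 7), (1, 6), (-7, -1), (-8, -6)]

Graham scan procedure:
  1. Find the pivot p₀ = point with lowest y (tie → lowest x): (-5, -10).
  2. Sort the remaining points by polar angle around p₀.
  3. Walk through sorted points, maintaining a stack; pop the top while the last three entries make a non-left turn (cross product ≤ 0).
  4. Final stack is the convex hull in CCW order: (-5, -10), (3, -4), (10, 8), (3, 7), (1, 6), (-7, -1), (-8, -6).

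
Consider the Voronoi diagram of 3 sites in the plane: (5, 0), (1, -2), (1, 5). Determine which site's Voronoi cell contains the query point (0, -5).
Nearest site = (1, -2)

The Voronoi cell of site s contains exactly those query points closer to s than to any other site. Compute squared distances from q = (0, -5) to each site:
  (1 − 0)² + (-2 − -5)² = 10
  (5 − 0)² + (0 − -5)² = 50
  (1 − 0)² + (5 − -5)² = 101
Minimum is attained by (1, -2), so q lies in its Voronoi cell.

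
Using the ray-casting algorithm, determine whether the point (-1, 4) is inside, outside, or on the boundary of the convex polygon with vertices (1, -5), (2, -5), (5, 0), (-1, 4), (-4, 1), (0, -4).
The point (-1, 4) lies on the polygon boundary

Boundary check: the query satisfies the collinearity and bounding-box conditions for some polygon edge, so it lies exactly on the boundary.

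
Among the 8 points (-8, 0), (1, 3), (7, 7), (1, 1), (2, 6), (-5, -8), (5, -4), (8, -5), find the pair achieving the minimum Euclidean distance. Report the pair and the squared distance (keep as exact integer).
Pair = ((1, 3), (1, 1)); squared distance = 4

Compute all C(8, 2) = 28 pairwise squared distances (x_i − x_j)² + (y_i − y_j)². The minimum is 4, attained by the pair ((1, 3), (1, 1)).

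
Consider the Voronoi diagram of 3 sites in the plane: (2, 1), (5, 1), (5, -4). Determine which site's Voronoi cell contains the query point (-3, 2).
Nearest site = (2, 1)

The Voronoi cell of site s contains exactly those query points closer to s than to any other site. Compute squared distances from q = (-3, 2) to each site:
  (2 − -3)² + (1 − 2)² = 26
  (5 − -3)² + (1 − 2)² = 65
  (5 − -3)² + (-4 − 2)² = 100
Minimum is attained by (2, 1), so q lies in its Voronoi cell.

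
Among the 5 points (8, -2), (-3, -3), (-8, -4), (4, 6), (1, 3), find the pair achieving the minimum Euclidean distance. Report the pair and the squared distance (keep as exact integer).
Pair = ((4, 6), (1, 3)); squared distance = 18

Compute all C(5, 2) = 10 pairwise squared distances (x_i − x_j)² + (y_i − y_j)². The minimum is 18, attained by the pair ((4, 6), (1, 3)).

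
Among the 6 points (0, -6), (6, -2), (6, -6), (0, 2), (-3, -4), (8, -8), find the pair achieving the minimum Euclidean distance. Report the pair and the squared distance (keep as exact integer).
Pair = ((6, -6), (8, -8)); squared distance = 8

Compute all C(6, 2) = 15 pairwise squared distances (x_i − x_j)² + (y_i − y_j)². The minimum is 8, attained by the pair ((6, -6), (8, -8)).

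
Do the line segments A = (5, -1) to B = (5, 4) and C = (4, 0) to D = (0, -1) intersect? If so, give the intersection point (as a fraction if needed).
No (intersection of containing lines falls outside at least one segment)

Parametrize and solve: t = 1/4, s = -1/4. At least one of these is outside [0, 1], so the segments do not intersect.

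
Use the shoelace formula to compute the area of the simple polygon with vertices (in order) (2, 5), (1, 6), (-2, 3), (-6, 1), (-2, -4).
Area = 31

Shoelace formula: Area = (1/2) |Σ_i (x_i · y_{i+1} − x_{i+1} · y_i)| (indices mod n). Compute each cross term:
  (2)(6) − (1)(5) = 7
  (1)(3) − (-2)(6) = 15
  (-2)(1) − (-6)(3) = 16
  (-6)(-4) − (-2)(1) = 26
  (-2)(5) − (2)(-4) = -2
Sum = 62, so (signed) Area = 62/2 = 31, |Area| = 31.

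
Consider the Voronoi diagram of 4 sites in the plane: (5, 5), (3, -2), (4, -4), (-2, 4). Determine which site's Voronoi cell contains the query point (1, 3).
Nearest site = (-2, 4)

The Voronoi cell of site s contains exactly those query points closer to s than to any other site. Compute squared distances from q = (1, 3) to each site:
  (-2 − 1)² + (4 − 3)² = 10
  (5 − 1)² + (5 − 3)² = 20
  (3 − 1)² + (-2 − 3)² = 29
  (4 − 1)² + (-4 − 3)² = 58
Minimum is attained by (-2, 4), so q lies in its Voronoi cell.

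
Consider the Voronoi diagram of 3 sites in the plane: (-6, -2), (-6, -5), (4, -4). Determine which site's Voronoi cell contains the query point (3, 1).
Nearest site = (4, -4)

The Voronoi cell of site s contains exactly those query points closer to s than to any other site. Compute squared distances from q = (3, 1) to each site:
  (4 − 3)² + (-4 − 1)² = 26
  (-6 − 3)² + (-2 − 1)² = 90
  (-6 − 3)² + (-5 − 1)² = 117
Minimum is attained by (4, -4), so q lies in its Voronoi cell.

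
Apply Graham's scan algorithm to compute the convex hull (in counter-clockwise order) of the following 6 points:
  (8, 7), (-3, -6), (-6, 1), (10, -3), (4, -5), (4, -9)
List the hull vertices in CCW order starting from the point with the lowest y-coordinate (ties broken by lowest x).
Hull (CCW) = [(4, -9), (10, -3), (8, 7), (-6, 1), (-3, -6)]

Graham scan procedure:
  1. Find the pivot p₀ = point with lowest y (tie → lowest x): (4, -9).
  2. Sort the remaining points by polar angle around p₀.
  3. Walk through sorted points, maintaining a stack; pop the top while the last three entries make a non-left turn (cross product ≤ 0).
  4. Final stack is the convex hull in CCW order: (4, -9), (10, -3), (8, 7), (-6, 1), (-3, -6).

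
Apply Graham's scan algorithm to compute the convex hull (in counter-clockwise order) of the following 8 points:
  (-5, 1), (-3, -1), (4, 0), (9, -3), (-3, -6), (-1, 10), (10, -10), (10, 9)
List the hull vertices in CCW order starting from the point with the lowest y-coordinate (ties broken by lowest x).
Hull (CCW) = [(10, -10), (10, 9), (-1, 10), (-5, 1), (-3, -6)]

Graham scan procedure:
  1. Find the pivot p₀ = point with lowest y (tie → lowest x): (10, -10).
  2. Sort the remaining points by polar angle around p₀.
  3. Walk through sorted points, maintaining a stack; pop the top while the last three entries make a non-left turn (cross product ≤ 0).
  4. Final stack is the convex hull in CCW order: (10, -10), (10, 9), (-1, 10), (-5, 1), (-3, -6).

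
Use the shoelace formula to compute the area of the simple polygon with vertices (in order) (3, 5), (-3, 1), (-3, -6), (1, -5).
Area = 40

Shoelace formula: Area = (1/2) |Σ_i (x_i · y_{i+1} − x_{i+1} · y_i)| (indices mod n). Compute each cross term:
  (3)(1) − (-3)(5) = 18
  (-3)(-6) − (-3)(1) = 21
  (-3)(-5) − (1)(-6) = 21
  (1)(5) − (3)(-5) = 20
Sum = 80, so (signed) Area = 80/2 = 40, |Area| = 40.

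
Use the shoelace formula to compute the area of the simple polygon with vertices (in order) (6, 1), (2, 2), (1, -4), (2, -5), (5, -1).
Area = 37/2

Shoelace formula: Area = (1/2) |Σ_i (x_i · y_{i+1} − x_{i+1} · y_i)| (indices mod n). Compute each cross term:
  (6)(2) − (2)(1) = 10
  (2)(-4) − (1)(2) = -10
  (1)(-5) − (2)(-4) = 3
  (2)(-1) − (5)(-5) = 23
  (5)(1) − (6)(-1) = 11
Sum = 37, so (signed) Area = 37/2 = 37/2, |Area| = 37/2.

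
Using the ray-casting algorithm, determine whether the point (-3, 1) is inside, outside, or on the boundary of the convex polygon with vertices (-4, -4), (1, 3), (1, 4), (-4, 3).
The point (-3, 1) lies strictly inside the polygon

Cast a horizontal ray to the right from the query point and count how many polygon edges it crosses (each edge strictly once or zero times, handled with the usual half-open convention). 
Parity of crossings → odd ⇒ inside.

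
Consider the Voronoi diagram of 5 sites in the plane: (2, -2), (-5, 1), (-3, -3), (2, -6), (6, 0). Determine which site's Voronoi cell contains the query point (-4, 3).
Nearest site = (-5, 1)

The Voronoi cell of site s contains exactly those query points closer to s than to any other site. Compute squared distances from q = (-4, 3) to each site:
  (-5 − -4)² + (1 − 3)² = 5
  (-3 − -4)² + (-3 − 3)² = 37
  (2 − -4)² + (-2 − 3)² = 61
  (6 − -4)² + (0 − 3)² = 109
  (2 − -4)² + (-6 − 3)² = 117
Minimum is attained by (-5, 1), so q lies in its Voronoi cell.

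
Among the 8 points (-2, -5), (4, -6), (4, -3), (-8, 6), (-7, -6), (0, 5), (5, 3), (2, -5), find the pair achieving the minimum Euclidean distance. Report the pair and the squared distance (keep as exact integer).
Pair = ((4, -6), (2, -5)); squared distance = 5

Compute all C(8, 2) = 28 pairwise squared distances (x_i − x_j)² + (y_i − y_j)². The minimum is 5, attained by the pair ((4, -6), (2, -5)).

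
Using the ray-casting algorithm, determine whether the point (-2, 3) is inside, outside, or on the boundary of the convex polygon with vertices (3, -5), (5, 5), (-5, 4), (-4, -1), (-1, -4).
The point (-2, 3) lies strictly inside the polygon

Cast a horizontal ray to the right from the query point and count how many polygon edges it crosses (each edge strictly once or zero times, handled with the usual half-open convention). 
Parity of crossings → odd ⇒ inside.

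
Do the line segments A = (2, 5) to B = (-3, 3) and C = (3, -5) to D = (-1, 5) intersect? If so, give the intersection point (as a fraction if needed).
Yes; intersection at (-17/29, 115/29) (t = 15/29 on AB, s = 26/29 on CD)

Parametrize AB as A + t(B − A) = (2 + -5 t, 5 + -2 t) and CD as C + s(D − C) = (3 + -4 s, -5 + 10 s). Solve the linear system for (t, s). Determinant = 58 ≠ 0, so a unique intersection of the containing lines exists. Solution: t = 15/29, s = 26/29 — both in [0, 1], so the segments cross. Intersection point: (-17/29, 115/29).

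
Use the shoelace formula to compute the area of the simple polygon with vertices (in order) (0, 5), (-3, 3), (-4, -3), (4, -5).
Area = 44

Shoelace formula: Area = (1/2) |Σ_i (x_i · y_{i+1} − x_{i+1} · y_i)| (indices mod n). Compute each cross term:
  (0)(3) − (-3)(5) = 15
  (-3)(-3) − (-4)(3) = 21
  (-4)(-5) − (4)(-3) = 32
  (4)(5) − (0)(-5) = 20
Sum = 88, so (signed) Area = 88/2 = 44, |Area| = 44.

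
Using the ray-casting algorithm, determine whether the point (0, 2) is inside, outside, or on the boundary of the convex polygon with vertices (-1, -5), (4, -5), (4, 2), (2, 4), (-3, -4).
The point (0, 2) lies strictly outside the polygon

Cast a horizontal ray to the right from the query point and count how many polygon edges it crosses (each edge strictly once or zero times, handled with the usual half-open convention). 
Parity of crossings → even ⇒ outside.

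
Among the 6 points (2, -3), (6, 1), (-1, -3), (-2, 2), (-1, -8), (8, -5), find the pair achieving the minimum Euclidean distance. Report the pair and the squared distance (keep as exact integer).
Pair = ((2, -3), (-1, -3)); squared distance = 9

Compute all C(6, 2) = 15 pairwise squared distances (x_i − x_j)² + (y_i − y_j)². The minimum is 9, attained by the pair ((2, -3), (-1, -3)).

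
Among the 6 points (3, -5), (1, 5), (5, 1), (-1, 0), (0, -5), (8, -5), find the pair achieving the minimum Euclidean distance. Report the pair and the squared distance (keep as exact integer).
Pair = ((3, -5), (0, -5)); squared distance = 9

Compute all C(6, 2) = 15 pairwise squared distances (x_i − x_j)² + (y_i − y_j)². The minimum is 9, attained by the pair ((3, -5), (0, -5)).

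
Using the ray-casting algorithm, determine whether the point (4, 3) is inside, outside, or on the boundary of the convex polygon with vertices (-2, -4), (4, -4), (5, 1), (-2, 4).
The point (4, 3) lies strictly outside the polygon

Cast a horizontal ray to the right from the query point and count how many polygon edges it crosses (each edge strictly once or zero times, handled with the usual half-open convention). 
Parity of crossings → even ⇒ outside.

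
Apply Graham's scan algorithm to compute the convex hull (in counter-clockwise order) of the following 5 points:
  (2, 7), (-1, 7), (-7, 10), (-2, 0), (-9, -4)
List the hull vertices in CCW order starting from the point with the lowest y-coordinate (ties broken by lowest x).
Hull (CCW) = [(-9, -4), (-2, 0), (2, 7), (-7, 10)]

Graham scan procedure:
  1. Find the pivot p₀ = point with lowest y (tie → lowest x): (-9, -4).
  2. Sort the remaining points by polar angle around p₀.
  3. Walk through sorted points, maintaining a stack; pop the top while the last three entries make a non-left turn (cross product ≤ 0).
  4. Final stack is the convex hull in CCW order: (-9, -4), (-2, 0), (2, 7), (-7, 10).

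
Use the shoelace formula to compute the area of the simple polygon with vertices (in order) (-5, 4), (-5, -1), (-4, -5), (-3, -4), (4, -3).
Area = 73/2

Shoelace formula: Area = (1/2) |Σ_i (x_i · y_{i+1} − x_{i+1} · y_i)| (indices mod n). Compute each cross term:
  (-5)(-1) − (-5)(4) = 25
  (-5)(-5) − (-4)(-1) = 21
  (-4)(-4) − (-3)(-5) = 1
  (-3)(-3) − (4)(-4) = 25
  (4)(4) − (-5)(-3) = 1
Sum = 73, so (signed) Area = 73/2 = 73/2, |Area| = 73/2.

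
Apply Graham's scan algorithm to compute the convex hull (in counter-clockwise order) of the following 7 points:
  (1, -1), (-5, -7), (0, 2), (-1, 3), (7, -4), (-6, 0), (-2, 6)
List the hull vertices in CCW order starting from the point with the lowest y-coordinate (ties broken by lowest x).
Hull (CCW) = [(-5, -7), (7, -4), (-2, 6), (-6, 0)]

Graham scan procedure:
  1. Find the pivot p₀ = point with lowest y (tie → lowest x): (-5, -7).
  2. Sort the remaining points by polar angle around p₀.
  3. Walk through sorted points, maintaining a stack; pop the top while the last three entries make a non-left turn (cross product ≤ 0).
  4. Final stack is the convex hull in CCW order: (-5, -7), (7, -4), (-2, 6), (-6, 0).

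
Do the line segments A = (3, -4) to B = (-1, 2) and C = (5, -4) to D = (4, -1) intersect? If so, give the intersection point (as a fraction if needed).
No (intersection of containing lines falls outside at least one segment)

Parametrize and solve: t = -1, s = -2. At least one of these is outside [0, 1], so the segments do not intersect.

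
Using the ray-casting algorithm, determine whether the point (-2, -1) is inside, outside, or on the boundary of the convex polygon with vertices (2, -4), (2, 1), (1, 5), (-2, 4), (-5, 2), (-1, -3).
The point (-2, -1) lies strictly inside the polygon

Cast a horizontal ray to the right from the query point and count how many polygon edges it crosses (each edge strictly once or zero times, handled with the usual half-open convention). 
Parity of crossings → odd ⇒ inside.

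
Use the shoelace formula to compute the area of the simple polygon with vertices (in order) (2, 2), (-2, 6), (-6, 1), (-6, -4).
Area = 38

Shoelace formula: Area = (1/2) |Σ_i (x_i · y_{i+1} − x_{i+1} · y_i)| (indices mod n). Compute each cross term:
  (2)(6) − (-2)(2) = 16
  (-2)(1) − (-6)(6) = 34
  (-6)(-4) − (-6)(1) = 30
  (-6)(2) − (2)(-4) = -4
Sum = 76, so (signed) Area = 76/2 = 38, |Area| = 38.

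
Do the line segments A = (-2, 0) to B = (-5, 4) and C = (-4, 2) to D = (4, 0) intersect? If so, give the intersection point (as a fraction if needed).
Yes; intersection at (-44/13, 24/13) (t = 6/13 on AB, s = 1/13 on CD)

Parametrize AB as A + t(B − A) = (-2 + -3 t, 0 + 4 t) and CD as C + s(D − C) = (-4 + 8 s, 2 + -2 s). Solve the linear system for (t, s). Determinant = 26 ≠ 0, so a unique intersection of the containing lines exists. Solution: t = 6/13, s = 1/13 — both in [0, 1], so the segments cross. Intersection point: (-44/13, 24/13).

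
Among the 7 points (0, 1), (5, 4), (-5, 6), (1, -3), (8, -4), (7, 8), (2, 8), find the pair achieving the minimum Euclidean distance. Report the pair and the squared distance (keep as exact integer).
Pair = ((0, 1), (1, -3)); squared distance = 17

Compute all C(7, 2) = 21 pairwise squared distances (x_i − x_j)² + (y_i − y_j)². The minimum is 17, attained by the pair ((0, 1), (1, -3)).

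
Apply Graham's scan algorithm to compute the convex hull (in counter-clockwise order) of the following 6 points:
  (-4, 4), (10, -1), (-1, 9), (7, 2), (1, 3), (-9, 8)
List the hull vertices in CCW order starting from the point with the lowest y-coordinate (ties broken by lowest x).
Hull (CCW) = [(10, -1), (7, 2), (-1, 9), (-9, 8), (-4, 4)]

Graham scan procedure:
  1. Find the pivot p₀ = point with lowest y (tie → lowest x): (10, -1).
  2. Sort the remaining points by polar angle around p₀.
  3. Walk through sorted points, maintaining a stack; pop the top while the last three entries make a non-left turn (cross product ≤ 0).
  4. Final stack is the convex hull in CCW order: (10, -1), (7, 2), (-1, 9), (-9, 8), (-4, 4).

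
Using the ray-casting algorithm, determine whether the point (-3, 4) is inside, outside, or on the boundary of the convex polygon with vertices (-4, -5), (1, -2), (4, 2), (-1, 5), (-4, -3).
The point (-3, 4) lies strictly outside the polygon

Cast a horizontal ray to the right from the query point and count how many polygon edges it crosses (each edge strictly once or zero times, handled with the usual half-open convention). 
Parity of crossings → even ⇒ outside.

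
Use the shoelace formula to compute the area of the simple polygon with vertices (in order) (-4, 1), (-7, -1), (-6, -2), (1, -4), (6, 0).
Area = 75/2

Shoelace formula: Area = (1/2) |Σ_i (x_i · y_{i+1} − x_{i+1} · y_i)| (indices mod n). Compute each cross term:
  (-4)(-1) − (-7)(1) = 11
  (-7)(-2) − (-6)(-1) = 8
  (-6)(-4) − (1)(-2) = 26
  (1)(0) − (6)(-4) = 24
  (6)(1) − (-4)(0) = 6
Sum = 75, so (signed) Area = 75/2 = 75/2, |Area| = 75/2.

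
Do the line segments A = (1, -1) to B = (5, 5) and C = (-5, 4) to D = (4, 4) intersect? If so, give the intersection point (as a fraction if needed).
No (intersection of containing lines falls outside at least one segment)

Parametrize and solve: t = 5/6, s = 28/27. At least one of these is outside [0, 1], so the segments do not intersect.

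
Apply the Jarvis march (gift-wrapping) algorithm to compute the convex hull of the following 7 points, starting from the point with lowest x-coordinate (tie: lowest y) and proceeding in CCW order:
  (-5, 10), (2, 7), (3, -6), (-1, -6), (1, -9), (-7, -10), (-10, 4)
Hull (CCW) = [(-10, 4), (-7, -10), (1, -9), (3, -6), (2, 7), (-5, 10)]

Jarvis march: at each step, from the current hull vertex p, select the next vertex q as the point such that every other point lies strictly to the left of (or on) the directed line p → q. (Equivalently: for every other point r, the cross product (q − p) × (r − p) ≥ 0.)
Starting point (lowest x, tie lowest y): (-10, 4). Wrap until returning to start. Resulting hull: (-10, 4), (-7, -10), (1, -9), (3, -6), (2, 7), (-5, 10).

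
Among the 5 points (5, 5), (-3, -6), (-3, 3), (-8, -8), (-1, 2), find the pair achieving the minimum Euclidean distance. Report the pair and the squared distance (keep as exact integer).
Pair = ((-3, 3), (-1, 2)); squared distance = 5

Compute all C(5, 2) = 10 pairwise squared distances (x_i − x_j)² + (y_i − y_j)². The minimum is 5, attained by the pair ((-3, 3), (-1, 2)).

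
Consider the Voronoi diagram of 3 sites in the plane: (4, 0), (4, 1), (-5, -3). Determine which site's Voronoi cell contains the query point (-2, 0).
Nearest site = (-5, -3)

The Voronoi cell of site s contains exactly those query points closer to s than to any other site. Compute squared distances from q = (-2, 0) to each site:
  (-5 − -2)² + (-3 − 0)² = 18
  (4 − -2)² + (0 − 0)² = 36
  (4 − -2)² + (1 − 0)² = 37
Minimum is attained by (-5, -3), so q lies in its Voronoi cell.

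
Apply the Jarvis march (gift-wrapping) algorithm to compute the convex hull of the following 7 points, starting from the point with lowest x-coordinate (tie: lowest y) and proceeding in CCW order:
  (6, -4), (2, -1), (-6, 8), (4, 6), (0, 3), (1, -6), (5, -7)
Hull (CCW) = [(-6, 8), (1, -6), (5, -7), (6, -4), (4, 6)]

Jarvis march: at each step, from the current hull vertex p, select the next vertex q as the point such that every other point lies strictly to the left of (or on) the directed line p → q. (Equivalently: for every other point r, the cross product (q − p) × (r − p) ≥ 0.)
Starting point (lowest x, tie lowest y): (-6, 8). Wrap until returning to start. Resulting hull: (-6, 8), (1, -6), (5, -7), (6, -4), (4, 6).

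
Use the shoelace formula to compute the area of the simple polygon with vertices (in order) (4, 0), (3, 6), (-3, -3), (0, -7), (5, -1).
Area = 93/2

Shoelace formula: Area = (1/2) |Σ_i (x_i · y_{i+1} − x_{i+1} · y_i)| (indices mod n). Compute each cross term:
  (4)(6) − (3)(0) = 24
  (3)(-3) − (-3)(6) = 9
  (-3)(-7) − (0)(-3) = 21
  (0)(-1) − (5)(-7) = 35
  (5)(0) − (4)(-1) = 4
Sum = 93, so (signed) Area = 93/2 = 93/2, |Area| = 93/2.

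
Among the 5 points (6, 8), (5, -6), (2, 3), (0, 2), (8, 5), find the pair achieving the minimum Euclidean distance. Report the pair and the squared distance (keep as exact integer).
Pair = ((2, 3), (0, 2)); squared distance = 5

Compute all C(5, 2) = 10 pairwise squared distances (x_i − x_j)² + (y_i − y_j)². The minimum is 5, attained by the pair ((2, 3), (0, 2)).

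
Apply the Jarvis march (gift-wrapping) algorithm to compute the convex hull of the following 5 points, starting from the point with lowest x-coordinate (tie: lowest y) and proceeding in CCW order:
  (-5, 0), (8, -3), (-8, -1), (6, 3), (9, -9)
Hull (CCW) = [(-8, -1), (9, -9), (8, -3), (6, 3), (-5, 0)]

Jarvis march: at each step, from the current hull vertex p, select the next vertex q as the point such that every other point lies strictly to the left of (or on) the directed line p → q. (Equivalently: for every other point r, the cross product (q − p) × (r − p) ≥ 0.)
Starting point (lowest x, tie lowest y): (-8, -1). Wrap until returning to start. Resulting hull: (-8, -1), (9, -9), (8, -3), (6, 3), (-5, 0).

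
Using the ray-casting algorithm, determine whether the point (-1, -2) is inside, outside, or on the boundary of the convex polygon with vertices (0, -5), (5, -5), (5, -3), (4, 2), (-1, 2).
The point (-1, -2) lies strictly outside the polygon

Cast a horizontal ray to the right from the query point and count how many polygon edges it crosses (each edge strictly once or zero times, handled with the usual half-open convention). 
Parity of crossings → even ⇒ outside.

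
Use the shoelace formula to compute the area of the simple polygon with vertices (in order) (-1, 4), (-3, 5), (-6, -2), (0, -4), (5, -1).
Area = 53

Shoelace formula: Area = (1/2) |Σ_i (x_i · y_{i+1} − x_{i+1} · y_i)| (indices mod n). Compute each cross term:
  (-1)(5) − (-3)(4) = 7
  (-3)(-2) − (-6)(5) = 36
  (-6)(-4) − (0)(-2) = 24
  (0)(-1) − (5)(-4) = 20
  (5)(4) − (-1)(-1) = 19
Sum = 106, so (signed) Area = 106/2 = 53, |Area| = 53.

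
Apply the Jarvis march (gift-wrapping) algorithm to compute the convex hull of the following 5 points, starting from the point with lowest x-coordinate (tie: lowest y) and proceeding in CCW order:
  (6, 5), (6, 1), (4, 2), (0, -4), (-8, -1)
Hull (CCW) = [(-8, -1), (0, -4), (6, 1), (6, 5)]

Jarvis march: at each step, from the current hull vertex p, select the next vertex q as the point such that every other point lies strictly to the left of (or on) the directed line p → q. (Equivalently: for every other point r, the cross product (q − p) × (r − p) ≥ 0.)
Starting point (lowest x, tie lowest y): (-8, -1). Wrap until returning to start. Resulting hull: (-8, -1), (0, -4), (6, 1), (6, 5).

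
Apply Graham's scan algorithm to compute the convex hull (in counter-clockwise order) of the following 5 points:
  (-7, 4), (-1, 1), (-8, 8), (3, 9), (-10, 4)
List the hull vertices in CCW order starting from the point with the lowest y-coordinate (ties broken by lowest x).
Hull (CCW) = [(-1, 1), (3, 9), (-8, 8), (-10, 4)]

Graham scan procedure:
  1. Find the pivot p₀ = point with lowest y (tie → lowest x): (-1, 1).
  2. Sort the remaining points by polar angle around p₀.
  3. Walk through sorted points, maintaining a stack; pop the top while the last three entries make a non-left turn (cross product ≤ 0).
  4. Final stack is the convex hull in CCW order: (-1, 1), (3, 9), (-8, 8), (-10, 4).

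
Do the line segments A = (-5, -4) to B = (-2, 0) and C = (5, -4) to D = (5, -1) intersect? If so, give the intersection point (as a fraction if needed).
No (intersection of containing lines falls outside at least one segment)

Parametrize and solve: t = 10/3, s = 40/9. At least one of these is outside [0, 1], so the segments do not intersect.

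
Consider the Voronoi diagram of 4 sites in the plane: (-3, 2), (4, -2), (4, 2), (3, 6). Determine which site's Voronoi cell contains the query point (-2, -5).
Nearest site = (4, -2)

The Voronoi cell of site s contains exactly those query points closer to s than to any other site. Compute squared distances from q = (-2, -5) to each site:
  (4 − -2)² + (-2 − -5)² = 45
  (-3 − -2)² + (2 − -5)² = 50
  (4 − -2)² + (2 − -5)² = 85
  (3 − -2)² + (6 − -5)² = 146
Minimum is attained by (4, -2), so q lies in its Voronoi cell.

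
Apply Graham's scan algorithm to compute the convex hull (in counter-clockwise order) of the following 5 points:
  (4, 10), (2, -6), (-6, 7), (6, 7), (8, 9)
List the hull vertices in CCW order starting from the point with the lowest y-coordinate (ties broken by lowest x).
Hull (CCW) = [(2, -6), (8, 9), (4, 10), (-6, 7)]

Graham scan procedure:
  1. Find the pivot p₀ = point with lowest y (tie → lowest x): (2, -6).
  2. Sort the remaining points by polar angle around p₀.
  3. Walk through sorted points, maintaining a stack; pop the top while the last three entries make a non-left turn (cross product ≤ 0).
  4. Final stack is the convex hull in CCW order: (2, -6), (8, 9), (4, 10), (-6, 7).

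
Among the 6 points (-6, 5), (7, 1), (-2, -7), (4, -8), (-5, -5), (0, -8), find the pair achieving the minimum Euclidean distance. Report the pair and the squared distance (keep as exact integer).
Pair = ((-2, -7), (0, -8)); squared distance = 5

Compute all C(6, 2) = 15 pairwise squared distances (x_i − x_j)² + (y_i − y_j)². The minimum is 5, attained by the pair ((-2, -7), (0, -8)).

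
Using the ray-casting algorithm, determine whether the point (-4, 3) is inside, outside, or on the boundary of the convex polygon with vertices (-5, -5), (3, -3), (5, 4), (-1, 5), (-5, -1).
The point (-4, 3) lies strictly outside the polygon

Cast a horizontal ray to the right from the query point and count how many polygon edges it crosses (each edge strictly once or zero times, handled with the usual half-open convention). 
Parity of crossings → even ⇒ outside.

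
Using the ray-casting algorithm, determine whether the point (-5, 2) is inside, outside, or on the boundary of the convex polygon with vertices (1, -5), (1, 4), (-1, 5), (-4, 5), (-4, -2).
The point (-5, 2) lies strictly outside the polygon

Cast a horizontal ray to the right from the query point and count how many polygon edges it crosses (each edge strictly once or zero times, handled with the usual half-open convention). 
Parity of crossings → even ⇒ outside.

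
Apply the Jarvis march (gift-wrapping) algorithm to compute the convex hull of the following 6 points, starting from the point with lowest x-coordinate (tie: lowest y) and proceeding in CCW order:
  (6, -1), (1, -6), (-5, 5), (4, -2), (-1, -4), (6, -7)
Hull (CCW) = [(-5, 5), (-1, -4), (1, -6), (6, -7), (6, -1)]

Jarvis march: at each step, from the current hull vertex p, select the next vertex q as the point such that every other point lies strictly to the left of (or on) the directed line p → q. (Equivalently: for every other point r, the cross product (q − p) × (r − p) ≥ 0.)
Starting point (lowest x, tie lowest y): (-5, 5). Wrap until returning to start. Resulting hull: (-5, 5), (-1, -4), (1, -6), (6, -7), (6, -1).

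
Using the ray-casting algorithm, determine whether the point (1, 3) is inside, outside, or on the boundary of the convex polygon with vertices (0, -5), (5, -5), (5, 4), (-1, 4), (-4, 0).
The point (1, 3) lies strictly inside the polygon

Cast a horizontal ray to the right from the query point and count how many polygon edges it crosses (each edge strictly once or zero times, handled with the usual half-open convention). 
Parity of crossings → odd ⇒ inside.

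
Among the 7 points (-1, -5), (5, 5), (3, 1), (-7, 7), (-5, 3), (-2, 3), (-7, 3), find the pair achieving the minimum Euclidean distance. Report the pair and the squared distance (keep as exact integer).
Pair = ((-5, 3), (-7, 3)); squared distance = 4

Compute all C(7, 2) = 21 pairwise squared distances (x_i − x_j)² + (y_i − y_j)². The minimum is 4, attained by the pair ((-5, 3), (-7, 3)).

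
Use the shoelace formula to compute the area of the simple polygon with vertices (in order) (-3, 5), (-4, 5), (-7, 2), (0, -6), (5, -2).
Area = 123/2

Shoelace formula: Area = (1/2) |Σ_i (x_i · y_{i+1} − x_{i+1} · y_i)| (indices mod n). Compute each cross term:
  (-3)(5) − (-4)(5) = 5
  (-4)(2) − (-7)(5) = 27
  (-7)(-6) − (0)(2) = 42
  (0)(-2) − (5)(-6) = 30
  (5)(5) − (-3)(-2) = 19
Sum = 123, so (signed) Area = 123/2 = 123/2, |Area| = 123/2.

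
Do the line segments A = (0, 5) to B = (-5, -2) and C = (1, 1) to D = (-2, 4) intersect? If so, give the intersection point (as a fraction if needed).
Yes; intersection at (-5/4, 13/4) (t = 1/4 on AB, s = 3/4 on CD)

Parametrize AB as A + t(B − A) = (0 + -5 t, 5 + -7 t) and CD as C + s(D − C) = (1 + -3 s, 1 + 3 s). Solve the linear system for (t, s). Determinant = 36 ≠ 0, so a unique intersection of the containing lines exists. Solution: t = 1/4, s = 3/4 — both in [0, 1], so the segments cross. Intersection point: (-5/4, 13/4).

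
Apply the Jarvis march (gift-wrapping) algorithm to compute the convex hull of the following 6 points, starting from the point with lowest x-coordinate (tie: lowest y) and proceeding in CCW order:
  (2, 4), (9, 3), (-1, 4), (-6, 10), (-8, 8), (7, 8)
Hull (CCW) = [(-8, 8), (-1, 4), (9, 3), (7, 8), (-6, 10)]

Jarvis march: at each step, from the current hull vertex p, select the next vertex q as the point such that every other point lies strictly to the left of (or on) the directed line p → q. (Equivalently: for every other point r, the cross product (q − p) × (r − p) ≥ 0.)
Starting point (lowest x, tie lowest y): (-8, 8). Wrap until returning to start. Resulting hull: (-8, 8), (-1, 4), (9, 3), (7, 8), (-6, 10).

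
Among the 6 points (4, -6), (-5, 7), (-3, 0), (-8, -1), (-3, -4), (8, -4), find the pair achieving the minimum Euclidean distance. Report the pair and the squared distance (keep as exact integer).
Pair = ((-3, 0), (-3, -4)); squared distance = 16

Compute all C(6, 2) = 15 pairwise squared distances (x_i − x_j)² + (y_i − y_j)². The minimum is 16, attained by the pair ((-3, 0), (-3, -4)).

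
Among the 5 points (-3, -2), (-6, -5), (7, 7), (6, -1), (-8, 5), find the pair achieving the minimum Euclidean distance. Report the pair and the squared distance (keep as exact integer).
Pair = ((-3, -2), (-6, -5)); squared distance = 18

Compute all C(5, 2) = 10 pairwise squared distances (x_i − x_j)² + (y_i − y_j)². The minimum is 18, attained by the pair ((-3, -2), (-6, -5)).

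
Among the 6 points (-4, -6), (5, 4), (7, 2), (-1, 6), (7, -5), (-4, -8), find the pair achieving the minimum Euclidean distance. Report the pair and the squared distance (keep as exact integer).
Pair = ((-4, -6), (-4, -8)); squared distance = 4

Compute all C(6, 2) = 15 pairwise squared distances (x_i − x_j)² + (y_i − y_j)². The minimum is 4, attained by the pair ((-4, -6), (-4, -8)).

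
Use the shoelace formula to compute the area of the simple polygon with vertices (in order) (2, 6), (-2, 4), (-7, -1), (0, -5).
Area = 95/2

Shoelace formula: Area = (1/2) |Σ_i (x_i · y_{i+1} − x_{i+1} · y_i)| (indices mod n). Compute each cross term:
  (2)(4) − (-2)(6) = 20
  (-2)(-1) − (-7)(4) = 30
  (-7)(-5) − (0)(-1) = 35
  (0)(6) − (2)(-5) = 10
Sum = 95, so (signed) Area = 95/2 = 95/2, |Area| = 95/2.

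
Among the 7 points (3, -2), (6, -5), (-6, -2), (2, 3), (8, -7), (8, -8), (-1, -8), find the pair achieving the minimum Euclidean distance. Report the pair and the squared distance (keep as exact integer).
Pair = ((8, -7), (8, -8)); squared distance = 1

Compute all C(7, 2) = 21 pairwise squared distances (x_i − x_j)² + (y_i − y_j)². The minimum is 1, attained by the pair ((8, -7), (8, -8)).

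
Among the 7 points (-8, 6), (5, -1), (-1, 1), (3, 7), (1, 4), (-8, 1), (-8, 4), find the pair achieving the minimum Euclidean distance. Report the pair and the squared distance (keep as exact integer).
Pair = ((-8, 6), (-8, 4)); squared distance = 4

Compute all C(7, 2) = 21 pairwise squared distances (x_i − x_j)² + (y_i − y_j)². The minimum is 4, attained by the pair ((-8, 6), (-8, 4)).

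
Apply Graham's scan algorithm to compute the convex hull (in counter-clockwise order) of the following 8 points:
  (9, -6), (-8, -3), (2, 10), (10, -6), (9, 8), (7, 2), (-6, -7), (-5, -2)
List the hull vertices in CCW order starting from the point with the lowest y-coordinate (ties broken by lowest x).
Hull (CCW) = [(-6, -7), (10, -6), (9, 8), (2, 10), (-8, -3)]

Graham scan procedure:
  1. Find the pivot p₀ = point with lowest y (tie → lowest x): (-6, -7).
  2. Sort the remaining points by polar angle around p₀.
  3. Walk through sorted points, maintaining a stack; pop the top while the last three entries make a non-left turn (cross product ≤ 0).
  4. Final stack is the convex hull in CCW order: (-6, -7), (10, -6), (9, 8), (2, 10), (-8, -3).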